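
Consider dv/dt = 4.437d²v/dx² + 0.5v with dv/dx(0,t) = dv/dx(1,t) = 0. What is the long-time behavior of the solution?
As t → ∞, v grows unboundedly. With Neumann BCs the constant mode has diffusion eigenvalue 0, so any r > 0 makes it grow like e^(0.5t); solution grows exponentially.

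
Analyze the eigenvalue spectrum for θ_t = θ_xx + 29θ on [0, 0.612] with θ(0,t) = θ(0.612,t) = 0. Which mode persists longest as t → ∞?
Eigenvalues: λₙ = n²π²/0.612² - 29.
First three modes:
  n=1: λ₁ = π²/0.612² - 29 ≈ -2.649
  n=2: λ₂ = 4π²/0.612² - 29 ≈ 76.404
  n=3: λ₃ = 9π²/0.612² - 29 ≈ 208.159
Since π²/0.612² ≈ 26.351 < 29, λ₁ < 0.
The n=1 mode grows fastest (−λₙ is largest for n=1) → dominates.
Asymptotic: θ ~ c₁ sin(πx/0.612) e^{2.649t} (exponential growth at rate −λ₁ ≈ 2.649).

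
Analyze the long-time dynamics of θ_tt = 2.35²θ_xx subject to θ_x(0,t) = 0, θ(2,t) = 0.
Long-time behavior: θ oscillates (no decay). Energy is conserved; the solution oscillates indefinitely as standing waves.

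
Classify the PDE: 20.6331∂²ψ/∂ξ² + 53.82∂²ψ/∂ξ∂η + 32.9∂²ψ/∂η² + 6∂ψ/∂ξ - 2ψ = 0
A = 20.6331, B = 53.82, C = 32.9. Discriminant B² - 4AC = 181.27644. Since 181.27644 > 0, hyperbolic.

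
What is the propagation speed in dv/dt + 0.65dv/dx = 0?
Speed = 0.65. Information travels along x - 0.65t = const (rightward).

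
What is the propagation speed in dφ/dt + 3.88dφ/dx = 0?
Speed = 3.88. Information travels along x - 3.88t = const (rightward).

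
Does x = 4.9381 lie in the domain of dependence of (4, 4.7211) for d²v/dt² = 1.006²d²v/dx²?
Yes. The domain of dependence is [-0.7494266, 8.7494266], and 4.9381 ∈ [-0.7494266, 8.7494266].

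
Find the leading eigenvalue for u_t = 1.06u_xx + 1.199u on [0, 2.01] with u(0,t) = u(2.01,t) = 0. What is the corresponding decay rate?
Eigenvalues: λₙ = 1.06n²π²/2.01² - 1.199.
First three modes:
  n=1: λ₁ = 1.06π²/2.01² - 1.199 ≈ 1.39
  n=2: λ₂ = 4.24π²/2.01² - 1.199 ≈ 9.159
  n=3: λ₃ = 9.54π²/2.01² - 1.199 ≈ 22.106
Since 1.06π²/2.01² ≈ 2.589 > 1.199, all λₙ > 0.
The n=1 mode decays slowest → dominates as t → ∞.
Asymptotic: u ~ c₁ sin(πx/2.01) e^{-λ₁t} with decay rate λ₁ ≈ 1.39.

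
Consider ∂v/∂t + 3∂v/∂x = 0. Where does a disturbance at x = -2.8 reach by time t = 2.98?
At x = 6.14. The characteristic carries data from (-2.8, 0) to (6.14, 2.98).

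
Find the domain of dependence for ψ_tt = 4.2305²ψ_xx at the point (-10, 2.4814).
Domain of dependence: [-20.4975627, 0.4975627]. Signals travel at speed 4.2305, so data within |x - -10| ≤ 4.2305·2.4814 = 10.4975627 can reach the point.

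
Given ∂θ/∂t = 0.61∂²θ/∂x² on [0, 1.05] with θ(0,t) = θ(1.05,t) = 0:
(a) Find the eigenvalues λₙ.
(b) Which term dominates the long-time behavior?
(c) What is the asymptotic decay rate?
Eigenvalues: λₙ = 0.61n²π²/1.05².
First three modes:
  n=1: λ₁ = 0.61π²/1.05² ≈ 5.461
  n=2: λ₂ = 2.44π²/1.05² ≈ 21.843 (4× faster decay)
  n=3: λ₃ = 5.49π²/1.05² ≈ 49.147 (9× faster decay)
As t → ∞, higher modes decay exponentially faster. The n=1 mode dominates: θ ~ c₁ sin(πx/1.05) e^{-λ₁t}.
Decay rate: λ₁ = 0.61π²/1.05² ≈ 5.461.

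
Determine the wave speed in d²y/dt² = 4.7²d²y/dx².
Speed = 4.7. Information travels along characteristics x = x₀ ± 4.7t.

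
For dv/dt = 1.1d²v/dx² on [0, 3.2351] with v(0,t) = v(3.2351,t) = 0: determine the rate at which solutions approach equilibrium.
Eigenvalues: λₙ = 1.1n²π²/3.2351².
First three modes:
  n=1: λ₁ = 1.1π²/3.2351² ≈ 1.037
  n=2: λ₂ = 4.4π²/3.2351² ≈ 4.149 (4× faster decay)
  n=3: λ₃ = 9.9π²/3.2351² ≈ 9.336 (9× faster decay)
As t → ∞, higher modes decay exponentially faster. The n=1 mode dominates: v ~ c₁ sin(πx/3.2351) e^{-λ₁t}.
Decay rate: λ₁ = 1.1π²/3.2351² ≈ 1.037.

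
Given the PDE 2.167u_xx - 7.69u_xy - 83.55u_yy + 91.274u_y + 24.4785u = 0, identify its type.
The second-order coefficients are A = 2.167, B = -7.69, C = -83.55. Since B² - 4AC = 783.3475 > 0, this is a hyperbolic PDE.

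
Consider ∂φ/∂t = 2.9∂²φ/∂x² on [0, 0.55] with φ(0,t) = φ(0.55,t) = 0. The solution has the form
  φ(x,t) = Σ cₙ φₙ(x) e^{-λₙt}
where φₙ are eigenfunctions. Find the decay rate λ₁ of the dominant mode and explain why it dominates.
Eigenvalues: λₙ = 2.9n²π²/0.55².
First three modes:
  n=1: λ₁ = 2.9π²/0.55² ≈ 94.618
  n=2: λ₂ = 11.6π²/0.55² ≈ 378.471 (4× faster decay)
  n=3: λ₃ = 26.1π²/0.55² ≈ 851.559 (9× faster decay)
As t → ∞, higher modes decay exponentially faster. The n=1 mode dominates: φ ~ c₁ sin(πx/0.55) e^{-λ₁t}.
Decay rate: λ₁ = 2.9π²/0.55² ≈ 94.618.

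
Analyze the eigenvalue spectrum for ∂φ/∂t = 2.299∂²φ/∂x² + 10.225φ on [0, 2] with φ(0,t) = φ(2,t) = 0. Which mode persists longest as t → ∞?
Eigenvalues: λₙ = 2.299n²π²/2² - 10.225.
First three modes:
  n=1: λ₁ = 2.299π²/2² - 10.225 ≈ -4.552
  n=2: λ₂ = 9.196π²/2² - 10.225 ≈ 12.465
  n=3: λ₃ = 20.691π²/2² - 10.225 ≈ 40.828
Since 2.299π²/2² ≈ 5.673 < 10.225, λ₁ < 0.
The n=1 mode grows fastest (−λₙ is largest for n=1) → dominates.
Asymptotic: φ ~ c₁ sin(πx/2) e^{4.552t} (exponential growth at rate −λ₁ ≈ 4.552).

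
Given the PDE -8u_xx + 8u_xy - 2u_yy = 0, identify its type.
The second-order coefficients are A = -8, B = 8, C = -2. Since B² - 4AC = 0 = 0, this is a parabolic PDE.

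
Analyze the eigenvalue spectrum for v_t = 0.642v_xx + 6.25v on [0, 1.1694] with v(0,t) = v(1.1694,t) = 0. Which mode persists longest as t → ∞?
Eigenvalues: λₙ = 0.642n²π²/1.1694² - 6.25.
First three modes:
  n=1: λ₁ = 0.642π²/1.1694² - 6.25 ≈ -1.617
  n=2: λ₂ = 2.568π²/1.1694² - 6.25 ≈ 12.284
  n=3: λ₃ = 5.778π²/1.1694² - 6.25 ≈ 35.451
Since 0.642π²/1.1694² ≈ 4.633 < 6.25, λ₁ < 0.
The n=1 mode grows fastest (−λₙ is largest for n=1) → dominates.
Asymptotic: v ~ c₁ sin(πx/1.1694) e^{1.617t} (exponential growth at rate −λ₁ ≈ 1.617).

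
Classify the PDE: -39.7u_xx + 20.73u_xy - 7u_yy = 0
A = -39.7, B = 20.73, C = -7. Discriminant B² - 4AC = -681.8671. Since -681.8671 < 0, elliptic.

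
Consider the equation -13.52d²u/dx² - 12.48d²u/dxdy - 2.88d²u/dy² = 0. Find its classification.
Parabolic. (A = -13.52, B = -12.48, C = -2.88 gives B² - 4AC = 0.)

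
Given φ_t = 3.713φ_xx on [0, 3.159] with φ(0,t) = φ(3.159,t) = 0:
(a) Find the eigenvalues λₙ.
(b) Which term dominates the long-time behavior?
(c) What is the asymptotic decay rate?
Eigenvalues: λₙ = 3.713n²π²/3.159².
First three modes:
  n=1: λ₁ = 3.713π²/3.159² ≈ 3.672
  n=2: λ₂ = 14.852π²/3.159² ≈ 14.689 (4× faster decay)
  n=3: λ₃ = 33.417π²/3.159² ≈ 33.05 (9× faster decay)
As t → ∞, higher modes decay exponentially faster. The n=1 mode dominates: φ ~ c₁ sin(πx/3.159) e^{-λ₁t}.
Decay rate: λ₁ = 3.713π²/3.159² ≈ 3.672.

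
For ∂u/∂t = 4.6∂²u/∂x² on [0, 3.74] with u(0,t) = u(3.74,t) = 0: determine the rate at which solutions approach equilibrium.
Eigenvalues: λₙ = 4.6n²π²/3.74².
First three modes:
  n=1: λ₁ = 4.6π²/3.74² ≈ 3.246
  n=2: λ₂ = 18.4π²/3.74² ≈ 12.983 (4× faster decay)
  n=3: λ₃ = 41.4π²/3.74² ≈ 29.212 (9× faster decay)
As t → ∞, higher modes decay exponentially faster. The n=1 mode dominates: u ~ c₁ sin(πx/3.74) e^{-λ₁t}.
Decay rate: λ₁ = 4.6π²/3.74² ≈ 3.246.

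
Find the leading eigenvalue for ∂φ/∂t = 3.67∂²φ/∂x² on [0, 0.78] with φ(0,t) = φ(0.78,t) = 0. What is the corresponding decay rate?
Eigenvalues: λₙ = 3.67n²π²/0.78².
First three modes:
  n=1: λ₁ = 3.67π²/0.78² ≈ 59.536
  n=2: λ₂ = 14.68π²/0.78² ≈ 238.142 (4× faster decay)
  n=3: λ₃ = 33.03π²/0.78² ≈ 535.82 (9× faster decay)
As t → ∞, higher modes decay exponentially faster. The n=1 mode dominates: φ ~ c₁ sin(πx/0.78) e^{-λ₁t}.
Decay rate: λ₁ = 3.67π²/0.78² ≈ 59.536.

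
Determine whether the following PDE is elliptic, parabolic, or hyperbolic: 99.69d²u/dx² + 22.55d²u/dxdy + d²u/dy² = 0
Coefficients: A = 99.69, B = 22.55, C = 1. B² - 4AC = 109.7425, which is positive, so the equation is hyperbolic.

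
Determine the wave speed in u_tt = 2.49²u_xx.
Speed = 2.49. Information travels along characteristics x = x₀ ± 2.49t.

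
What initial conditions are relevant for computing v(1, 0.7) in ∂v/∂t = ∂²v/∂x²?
The entire real line. The heat equation has infinite propagation speed: any initial disturbance instantly affects all points (though exponentially small far away).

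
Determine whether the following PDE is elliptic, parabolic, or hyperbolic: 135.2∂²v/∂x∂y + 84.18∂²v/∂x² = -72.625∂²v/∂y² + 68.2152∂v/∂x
Rewriting in standard form: 84.18∂²v/∂x² + 135.2∂²v/∂x∂y + 72.625∂²v/∂y² - 68.2152∂v/∂x = 0. Coefficients: A = 84.18, B = 135.2, C = 72.625. B² - 4AC = -6175.25, which is negative, so the equation is elliptic.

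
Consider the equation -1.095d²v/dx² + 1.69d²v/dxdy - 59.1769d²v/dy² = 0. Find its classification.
Elliptic. (A = -1.095, B = 1.69, C = -59.1769 gives B² - 4AC = -256.338722.)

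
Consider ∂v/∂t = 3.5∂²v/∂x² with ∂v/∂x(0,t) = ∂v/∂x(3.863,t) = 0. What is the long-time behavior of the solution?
As t → ∞, v → constant (steady state). Heat is conserved (no flux at boundaries); solution approaches the spatial average.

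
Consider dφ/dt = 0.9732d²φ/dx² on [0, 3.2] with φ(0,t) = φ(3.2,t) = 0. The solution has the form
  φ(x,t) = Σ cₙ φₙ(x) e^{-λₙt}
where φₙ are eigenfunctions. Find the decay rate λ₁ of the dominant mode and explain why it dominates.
Eigenvalues: λₙ = 0.9732n²π²/3.2².
First three modes:
  n=1: λ₁ = 0.9732π²/3.2² ≈ 0.938
  n=2: λ₂ = 3.8928π²/3.2² ≈ 3.752 (4× faster decay)
  n=3: λ₃ = 8.7588π²/3.2² ≈ 8.442 (9× faster decay)
As t → ∞, higher modes decay exponentially faster. The n=1 mode dominates: φ ~ c₁ sin(πx/3.2) e^{-λ₁t}.
Decay rate: λ₁ = 0.9732π²/3.2² ≈ 0.938.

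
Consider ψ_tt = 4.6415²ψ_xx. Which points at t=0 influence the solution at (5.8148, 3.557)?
Domain of dependence: [-10.6950155, 22.3246155]. Signals travel at speed 4.6415, so data within |x - 5.8148| ≤ 4.6415·3.557 = 16.5098155 can reach the point.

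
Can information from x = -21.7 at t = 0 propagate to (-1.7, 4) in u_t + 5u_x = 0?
Yes. The characteristic through (-1.7, 4) passes through x = -21.7.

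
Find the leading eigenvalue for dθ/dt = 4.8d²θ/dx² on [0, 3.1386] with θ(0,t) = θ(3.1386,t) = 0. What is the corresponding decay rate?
Eigenvalues: λₙ = 4.8n²π²/3.1386².
First three modes:
  n=1: λ₁ = 4.8π²/3.1386² ≈ 4.809
  n=2: λ₂ = 19.2π²/3.1386² ≈ 19.237 (4× faster decay)
  n=3: λ₃ = 43.2π²/3.1386² ≈ 43.282 (9× faster decay)
As t → ∞, higher modes decay exponentially faster. The n=1 mode dominates: θ ~ c₁ sin(πx/3.1386) e^{-λ₁t}.
Decay rate: λ₁ = 4.8π²/3.1386² ≈ 4.809.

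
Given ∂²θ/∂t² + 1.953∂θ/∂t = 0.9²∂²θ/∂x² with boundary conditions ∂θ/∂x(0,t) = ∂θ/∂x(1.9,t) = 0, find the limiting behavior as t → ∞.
θ → constant (steady state). Damping (γ=1.953) dissipates the nonconstant modes; with Neumann BCs the spatial average obeys M''+γM'=0 and tends to a finite limit.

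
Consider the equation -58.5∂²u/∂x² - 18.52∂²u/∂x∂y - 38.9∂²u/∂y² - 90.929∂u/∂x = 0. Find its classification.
Elliptic. (A = -58.5, B = -18.52, C = -38.9 gives B² - 4AC = -8759.6096.)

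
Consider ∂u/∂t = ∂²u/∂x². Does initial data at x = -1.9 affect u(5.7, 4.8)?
Yes, for any finite x. The heat equation has infinite propagation speed, so all initial data affects all points at any t > 0.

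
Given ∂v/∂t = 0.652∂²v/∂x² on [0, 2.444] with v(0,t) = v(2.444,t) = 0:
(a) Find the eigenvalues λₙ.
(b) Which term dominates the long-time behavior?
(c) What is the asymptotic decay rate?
Eigenvalues: λₙ = 0.652n²π²/2.444².
First three modes:
  n=1: λ₁ = 0.652π²/2.444² ≈ 1.077
  n=2: λ₂ = 2.608π²/2.444² ≈ 4.309 (4× faster decay)
  n=3: λ₃ = 5.868π²/2.444² ≈ 9.696 (9× faster decay)
As t → ∞, higher modes decay exponentially faster. The n=1 mode dominates: v ~ c₁ sin(πx/2.444) e^{-λ₁t}.
Decay rate: λ₁ = 0.652π²/2.444² ≈ 1.077.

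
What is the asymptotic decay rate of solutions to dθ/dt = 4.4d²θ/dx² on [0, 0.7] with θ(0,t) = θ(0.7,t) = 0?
Eigenvalues: λₙ = 4.4n²π²/0.7².
First three modes:
  n=1: λ₁ = 4.4π²/0.7² ≈ 88.625
  n=2: λ₂ = 17.6π²/0.7² ≈ 354.5 (4× faster decay)
  n=3: λ₃ = 39.6π²/0.7² ≈ 797.625 (9× faster decay)
As t → ∞, higher modes decay exponentially faster. The n=1 mode dominates: θ ~ c₁ sin(πx/0.7) e^{-λ₁t}.
Decay rate: λ₁ = 4.4π²/0.7² ≈ 88.625.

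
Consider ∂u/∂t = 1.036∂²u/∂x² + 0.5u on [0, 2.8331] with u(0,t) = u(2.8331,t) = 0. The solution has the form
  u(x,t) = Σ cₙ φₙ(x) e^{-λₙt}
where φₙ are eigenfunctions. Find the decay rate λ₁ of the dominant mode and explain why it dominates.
Eigenvalues: λₙ = 1.036n²π²/2.8331² - 0.5.
First three modes:
  n=1: λ₁ = 1.036π²/2.8331² - 0.5 ≈ 0.774
  n=2: λ₂ = 4.144π²/2.8331² - 0.5 ≈ 4.596
  n=3: λ₃ = 9.324π²/2.8331² - 0.5 ≈ 10.965
Since 1.036π²/2.8331² ≈ 1.274 > 0.5, all λₙ > 0.
The n=1 mode decays slowest → dominates as t → ∞.
Asymptotic: u ~ c₁ sin(πx/2.8331) e^{-λ₁t} with decay rate λ₁ ≈ 0.774.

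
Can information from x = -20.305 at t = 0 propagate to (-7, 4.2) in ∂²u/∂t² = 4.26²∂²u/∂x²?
Yes. The domain of dependence is [-24.892, 10.892], and -20.305 ∈ [-24.892, 10.892].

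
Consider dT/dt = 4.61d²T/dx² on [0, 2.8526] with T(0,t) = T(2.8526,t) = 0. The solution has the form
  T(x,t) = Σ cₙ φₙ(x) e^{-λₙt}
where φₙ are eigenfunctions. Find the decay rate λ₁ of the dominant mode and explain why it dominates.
Eigenvalues: λₙ = 4.61n²π²/2.8526².
First three modes:
  n=1: λ₁ = 4.61π²/2.8526² ≈ 5.591
  n=2: λ₂ = 18.44π²/2.8526² ≈ 22.366 (4× faster decay)
  n=3: λ₃ = 41.49π²/2.8526² ≈ 50.322 (9× faster decay)
As t → ∞, higher modes decay exponentially faster. The n=1 mode dominates: T ~ c₁ sin(πx/2.8526) e^{-λ₁t}.
Decay rate: λ₁ = 4.61π²/2.8526² ≈ 5.591.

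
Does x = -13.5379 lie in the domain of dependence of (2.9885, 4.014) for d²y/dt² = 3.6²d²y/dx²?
No. The domain of dependence is [-11.4619, 17.4389], and -13.5379 is outside this interval.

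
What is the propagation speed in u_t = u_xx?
Infinite. The heat equation is parabolic, not hyperbolic, so disturbances propagate instantly.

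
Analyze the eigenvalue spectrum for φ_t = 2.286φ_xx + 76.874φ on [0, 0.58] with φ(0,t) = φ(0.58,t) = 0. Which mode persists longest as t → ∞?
Eigenvalues: λₙ = 2.286n²π²/0.58² - 76.874.
First three modes:
  n=1: λ₁ = 2.286π²/0.58² - 76.874 ≈ -9.805
  n=2: λ₂ = 9.144π²/0.58² - 76.874 ≈ 191.401
  n=3: λ₃ = 20.574π²/0.58² - 76.874 ≈ 526.744
Since 2.286π²/0.58² ≈ 67.069 < 76.874, λ₁ < 0.
The n=1 mode grows fastest (−λₙ is largest for n=1) → dominates.
Asymptotic: φ ~ c₁ sin(πx/0.58) e^{9.805t} (exponential growth at rate −λ₁ ≈ 9.805).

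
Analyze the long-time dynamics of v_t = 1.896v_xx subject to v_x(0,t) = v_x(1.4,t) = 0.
Long-time behavior: v → constant (steady state). Heat is conserved (no flux at boundaries); solution approaches the spatial average.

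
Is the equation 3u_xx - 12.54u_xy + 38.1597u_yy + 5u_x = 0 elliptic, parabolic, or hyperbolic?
Computing B² - 4AC with A = 3, B = -12.54, C = 38.1597: discriminant = -300.6648 (negative). Answer: elliptic.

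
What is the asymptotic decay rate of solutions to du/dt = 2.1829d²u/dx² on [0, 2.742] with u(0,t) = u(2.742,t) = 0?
Eigenvalues: λₙ = 2.1829n²π²/2.742².
First three modes:
  n=1: λ₁ = 2.1829π²/2.742² ≈ 2.865
  n=2: λ₂ = 8.7316π²/2.742² ≈ 11.462 (4× faster decay)
  n=3: λ₃ = 19.6461π²/2.742² ≈ 25.789 (9× faster decay)
As t → ∞, higher modes decay exponentially faster. The n=1 mode dominates: u ~ c₁ sin(πx/2.742) e^{-λ₁t}.
Decay rate: λ₁ = 2.1829π²/2.742² ≈ 2.865.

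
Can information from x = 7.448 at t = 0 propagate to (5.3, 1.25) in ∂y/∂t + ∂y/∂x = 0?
No. Only data at x = 4.05 affects (5.3, 1.25). Advection has one-way propagation along characteristics.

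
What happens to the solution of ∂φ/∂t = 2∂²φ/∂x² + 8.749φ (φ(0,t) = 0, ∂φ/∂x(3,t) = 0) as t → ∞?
φ grows unboundedly. Reaction dominates diffusion (r=8.749 > κπ²/(4L²)≈0.55); solution grows exponentially.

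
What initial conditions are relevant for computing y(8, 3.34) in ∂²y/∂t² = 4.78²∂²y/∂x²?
Domain of dependence: [-7.9652, 23.9652]. Signals travel at speed 4.78, so data within |x - 8| ≤ 4.78·3.34 = 15.9652 can reach the point.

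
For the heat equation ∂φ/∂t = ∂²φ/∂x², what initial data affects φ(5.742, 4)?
The entire real line. The heat equation has infinite propagation speed: any initial disturbance instantly affects all points (though exponentially small far away).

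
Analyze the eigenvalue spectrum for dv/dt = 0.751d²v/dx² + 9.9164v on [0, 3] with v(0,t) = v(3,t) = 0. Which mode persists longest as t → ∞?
Eigenvalues: λₙ = 0.751n²π²/3² - 9.9164.
First three modes:
  n=1: λ₁ = 0.751π²/3² - 9.9164 ≈ -9.093
  n=2: λ₂ = 3.004π²/3² - 9.9164 ≈ -6.622
  n=3: λ₃ = 6.759π²/3² - 9.9164 ≈ -2.504
Since 0.751π²/3² ≈ 0.824 < 9.9164, λ₁ < 0.
The n=1 mode grows fastest (−λₙ is largest for n=1) → dominates.
Asymptotic: v ~ c₁ sin(πx/3) e^{9.093t} (exponential growth at rate −λ₁ ≈ 9.093).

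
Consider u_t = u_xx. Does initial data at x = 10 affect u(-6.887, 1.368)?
Yes, for any finite x. The heat equation has infinite propagation speed, so all initial data affects all points at any t > 0.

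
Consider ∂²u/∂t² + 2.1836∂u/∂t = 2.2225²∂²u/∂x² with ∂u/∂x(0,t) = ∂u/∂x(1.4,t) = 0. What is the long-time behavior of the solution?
As t → ∞, u → constant (steady state). Damping (γ=2.1836) dissipates the nonconstant modes; with Neumann BCs the spatial average obeys M''+γM'=0 and tends to a finite limit.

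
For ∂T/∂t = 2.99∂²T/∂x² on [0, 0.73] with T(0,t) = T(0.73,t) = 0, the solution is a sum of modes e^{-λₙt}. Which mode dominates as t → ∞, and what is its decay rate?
Eigenvalues: λₙ = 2.99n²π²/0.73².
First three modes:
  n=1: λ₁ = 2.99π²/0.73² ≈ 55.376
  n=2: λ₂ = 11.96π²/0.73² ≈ 221.506 (4× faster decay)
  n=3: λ₃ = 26.91π²/0.73² ≈ 498.388 (9× faster decay)
As t → ∞, higher modes decay exponentially faster. The n=1 mode dominates: T ~ c₁ sin(πx/0.73) e^{-λ₁t}.
Decay rate: λ₁ = 2.99π²/0.73² ≈ 55.376.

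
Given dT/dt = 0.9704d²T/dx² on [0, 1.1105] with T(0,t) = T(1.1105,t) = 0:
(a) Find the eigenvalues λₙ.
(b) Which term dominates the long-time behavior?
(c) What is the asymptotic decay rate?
Eigenvalues: λₙ = 0.9704n²π²/1.1105².
First three modes:
  n=1: λ₁ = 0.9704π²/1.1105² ≈ 7.766
  n=2: λ₂ = 3.8816π²/1.1105² ≈ 31.065 (4× faster decay)
  n=3: λ₃ = 8.7336π²/1.1105² ≈ 69.897 (9× faster decay)
As t → ∞, higher modes decay exponentially faster. The n=1 mode dominates: T ~ c₁ sin(πx/1.1105) e^{-λ₁t}.
Decay rate: λ₁ = 0.9704π²/1.1105² ≈ 7.766.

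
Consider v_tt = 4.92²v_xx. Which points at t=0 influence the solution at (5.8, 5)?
Domain of dependence: [-18.8, 30.4]. Signals travel at speed 4.92, so data within |x - 5.8| ≤ 4.92·5 = 24.6 can reach the point.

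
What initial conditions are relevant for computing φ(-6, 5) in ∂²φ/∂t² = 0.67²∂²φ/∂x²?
Domain of dependence: [-9.35, -2.65]. Signals travel at speed 0.67, so data within |x - -6| ≤ 0.67·5 = 3.35 can reach the point.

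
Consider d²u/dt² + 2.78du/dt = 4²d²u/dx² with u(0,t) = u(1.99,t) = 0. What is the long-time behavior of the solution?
As t → ∞, u → 0. Damping (γ=2.78) dissipates energy; oscillations decay exponentially.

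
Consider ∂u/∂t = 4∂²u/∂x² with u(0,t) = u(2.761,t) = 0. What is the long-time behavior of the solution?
As t → ∞, u → 0. Heat diffuses out through both boundaries.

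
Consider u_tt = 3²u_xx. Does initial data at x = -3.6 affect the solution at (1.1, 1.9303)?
Yes. The domain of dependence is [-4.6909, 6.8909], and -3.6 ∈ [-4.6909, 6.8909].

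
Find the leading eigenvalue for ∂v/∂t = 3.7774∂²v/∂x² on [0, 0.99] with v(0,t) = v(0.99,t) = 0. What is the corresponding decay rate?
Eigenvalues: λₙ = 3.7774n²π²/0.99².
First three modes:
  n=1: λ₁ = 3.7774π²/0.99² ≈ 38.038
  n=2: λ₂ = 15.1096π²/0.99² ≈ 152.154 (4× faster decay)
  n=3: λ₃ = 33.9966π²/0.99² ≈ 342.346 (9× faster decay)
As t → ∞, higher modes decay exponentially faster. The n=1 mode dominates: v ~ c₁ sin(πx/0.99) e^{-λ₁t}.
Decay rate: λ₁ = 3.7774π²/0.99² ≈ 38.038.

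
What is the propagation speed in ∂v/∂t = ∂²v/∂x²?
Infinite. The heat equation is parabolic, not hyperbolic, so disturbances propagate instantly.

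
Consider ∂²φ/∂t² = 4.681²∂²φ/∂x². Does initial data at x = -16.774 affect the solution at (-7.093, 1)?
No. The domain of dependence is [-11.774, -2.412], and -16.774 is outside this interval.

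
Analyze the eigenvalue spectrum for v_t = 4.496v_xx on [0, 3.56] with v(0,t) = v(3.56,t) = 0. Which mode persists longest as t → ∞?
Eigenvalues: λₙ = 4.496n²π²/3.56².
First three modes:
  n=1: λ₁ = 4.496π²/3.56² ≈ 3.501
  n=2: λ₂ = 17.984π²/3.56² ≈ 14.005 (4× faster decay)
  n=3: λ₃ = 40.464π²/3.56² ≈ 31.511 (9× faster decay)
As t → ∞, higher modes decay exponentially faster. The n=1 mode dominates: v ~ c₁ sin(πx/3.56) e^{-λ₁t}.
Decay rate: λ₁ = 4.496π²/3.56² ≈ 3.501.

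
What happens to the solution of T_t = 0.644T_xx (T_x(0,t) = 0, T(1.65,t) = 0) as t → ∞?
T → 0. Heat escapes through the Dirichlet boundary.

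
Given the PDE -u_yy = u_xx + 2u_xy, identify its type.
Rewriting in standard form: -u_xx - 2u_xy - u_yy = 0. The second-order coefficients are A = -1, B = -2, C = -1. Since B² - 4AC = 0 = 0, this is a parabolic PDE.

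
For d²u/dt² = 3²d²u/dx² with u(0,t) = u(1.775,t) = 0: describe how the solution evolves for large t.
u oscillates (no decay). Energy is conserved; the solution oscillates indefinitely as standing waves.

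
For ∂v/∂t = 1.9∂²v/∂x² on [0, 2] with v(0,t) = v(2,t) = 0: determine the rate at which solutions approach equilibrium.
Eigenvalues: λₙ = 1.9n²π²/2².
First three modes:
  n=1: λ₁ = 1.9π²/2² ≈ 4.688
  n=2: λ₂ = 7.6π²/2² ≈ 18.752 (4× faster decay)
  n=3: λ₃ = 17.1π²/2² ≈ 42.193 (9× faster decay)
As t → ∞, higher modes decay exponentially faster. The n=1 mode dominates: v ~ c₁ sin(πx/2) e^{-λ₁t}.
Decay rate: λ₁ = 1.9π²/2² ≈ 4.688.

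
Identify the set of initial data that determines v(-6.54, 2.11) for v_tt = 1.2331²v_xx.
Domain of dependence: [-9.141841, -3.938159]. Signals travel at speed 1.2331, so data within |x - -6.54| ≤ 1.2331·2.11 = 2.601841 can reach the point.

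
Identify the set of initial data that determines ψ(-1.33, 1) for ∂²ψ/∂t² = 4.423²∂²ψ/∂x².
Domain of dependence: [-5.753, 3.093]. Signals travel at speed 4.423, so data within |x - -1.33| ≤ 4.423·1 = 4.423 can reach the point.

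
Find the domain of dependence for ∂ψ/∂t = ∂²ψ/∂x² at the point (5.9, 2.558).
The entire real line. The heat equation has infinite propagation speed: any initial disturbance instantly affects all points (though exponentially small far away).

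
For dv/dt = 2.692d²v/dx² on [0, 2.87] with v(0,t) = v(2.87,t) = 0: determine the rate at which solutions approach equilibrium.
Eigenvalues: λₙ = 2.692n²π²/2.87².
First three modes:
  n=1: λ₁ = 2.692π²/2.87² ≈ 3.226
  n=2: λ₂ = 10.768π²/2.87² ≈ 12.902 (4× faster decay)
  n=3: λ₃ = 24.228π²/2.87² ≈ 29.03 (9× faster decay)
As t → ∞, higher modes decay exponentially faster. The n=1 mode dominates: v ~ c₁ sin(πx/2.87) e^{-λ₁t}.
Decay rate: λ₁ = 2.692π²/2.87² ≈ 3.226.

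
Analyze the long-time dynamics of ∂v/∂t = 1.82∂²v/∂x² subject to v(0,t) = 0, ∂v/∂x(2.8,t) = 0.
Long-time behavior: v → 0. Heat escapes through the Dirichlet boundary.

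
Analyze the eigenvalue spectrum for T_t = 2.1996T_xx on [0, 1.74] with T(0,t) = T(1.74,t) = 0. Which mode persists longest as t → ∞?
Eigenvalues: λₙ = 2.1996n²π²/1.74².
First three modes:
  n=1: λ₁ = 2.1996π²/1.74² ≈ 7.17
  n=2: λ₂ = 8.7984π²/1.74² ≈ 28.682 (4× faster decay)
  n=3: λ₃ = 19.7964π²/1.74² ≈ 64.534 (9× faster decay)
As t → ∞, higher modes decay exponentially faster. The n=1 mode dominates: T ~ c₁ sin(πx/1.74) e^{-λ₁t}.
Decay rate: λ₁ = 2.1996π²/1.74² ≈ 7.17.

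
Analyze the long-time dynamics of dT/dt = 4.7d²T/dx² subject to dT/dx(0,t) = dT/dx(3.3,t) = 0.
Long-time behavior: T → constant (steady state). Heat is conserved (no flux at boundaries); solution approaches the spatial average.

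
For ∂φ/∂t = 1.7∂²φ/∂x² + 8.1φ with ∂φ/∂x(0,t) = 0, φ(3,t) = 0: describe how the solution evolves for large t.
φ grows unboundedly. Reaction dominates diffusion (r=8.1 > κπ²/(4L²)≈0.47); solution grows exponentially.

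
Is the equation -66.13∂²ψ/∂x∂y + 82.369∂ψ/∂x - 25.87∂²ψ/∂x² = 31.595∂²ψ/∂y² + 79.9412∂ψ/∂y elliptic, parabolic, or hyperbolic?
Rewriting in standard form: -25.87∂²ψ/∂x² - 66.13∂²ψ/∂x∂y - 31.595∂²ψ/∂y² + 82.369∂ψ/∂x - 79.9412∂ψ/∂y = 0. Computing B² - 4AC with A = -25.87, B = -66.13, C = -31.595: discriminant = 1103.7263 (positive). Answer: hyperbolic.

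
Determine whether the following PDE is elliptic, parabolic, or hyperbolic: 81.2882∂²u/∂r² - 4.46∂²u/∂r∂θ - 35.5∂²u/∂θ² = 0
Coefficients: A = 81.2882, B = -4.46, C = -35.5. B² - 4AC = 11562.816, which is positive, so the equation is hyperbolic.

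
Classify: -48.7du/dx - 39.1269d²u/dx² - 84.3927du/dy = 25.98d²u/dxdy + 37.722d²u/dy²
Rewriting in standard form: -39.1269d²u/dx² - 25.98d²u/dxdy - 37.722d²u/dy² - 48.7du/dx - 84.3927du/dy = 0. Elliptic (discriminant = -5228.8192872).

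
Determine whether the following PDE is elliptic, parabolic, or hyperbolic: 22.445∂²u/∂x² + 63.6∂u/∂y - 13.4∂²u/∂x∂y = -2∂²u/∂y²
Rewriting in standard form: 22.445∂²u/∂x² - 13.4∂²u/∂x∂y + 2∂²u/∂y² + 63.6∂u/∂y = 0. Coefficients: A = 22.445, B = -13.4, C = 2. B² - 4AC = 0, which is zero, so the equation is parabolic.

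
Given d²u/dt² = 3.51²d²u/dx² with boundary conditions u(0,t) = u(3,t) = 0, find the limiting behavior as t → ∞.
u oscillates (no decay). Energy is conserved; the solution oscillates indefinitely as standing waves.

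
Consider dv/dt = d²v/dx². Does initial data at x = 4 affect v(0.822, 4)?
Yes, for any finite x. The heat equation has infinite propagation speed, so all initial data affects all points at any t > 0.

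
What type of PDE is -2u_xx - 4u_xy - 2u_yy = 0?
With A = -2, B = -4, C = -2, the discriminant is 0. This is a parabolic PDE.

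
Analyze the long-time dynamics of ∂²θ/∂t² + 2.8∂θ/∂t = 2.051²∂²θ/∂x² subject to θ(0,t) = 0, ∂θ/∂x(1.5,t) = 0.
Long-time behavior: θ → 0. Damping (γ=2.8) dissipates energy; oscillations decay exponentially.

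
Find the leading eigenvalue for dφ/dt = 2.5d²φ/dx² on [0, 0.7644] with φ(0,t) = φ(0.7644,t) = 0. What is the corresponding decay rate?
Eigenvalues: λₙ = 2.5n²π²/0.7644².
First three modes:
  n=1: λ₁ = 2.5π²/0.7644² ≈ 42.228
  n=2: λ₂ = 10π²/0.7644² ≈ 168.911 (4× faster decay)
  n=3: λ₃ = 22.5π²/0.7644² ≈ 380.05 (9× faster decay)
As t → ∞, higher modes decay exponentially faster. The n=1 mode dominates: φ ~ c₁ sin(πx/0.7644) e^{-λ₁t}.
Decay rate: λ₁ = 2.5π²/0.7644² ≈ 42.228.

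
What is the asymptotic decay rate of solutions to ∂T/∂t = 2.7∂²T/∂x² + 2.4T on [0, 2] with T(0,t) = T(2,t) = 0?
Eigenvalues: λₙ = 2.7n²π²/2² - 2.4.
First three modes:
  n=1: λ₁ = 2.7π²/2² - 2.4 ≈ 4.262
  n=2: λ₂ = 10.8π²/2² - 2.4 ≈ 24.248
  n=3: λ₃ = 24.3π²/2² - 2.4 ≈ 57.558
Since 2.7π²/2² ≈ 6.662 > 2.4, all λₙ > 0.
The n=1 mode decays slowest → dominates as t → ∞.
Asymptotic: T ~ c₁ sin(πx/2) e^{-λ₁t} with decay rate λ₁ ≈ 4.262.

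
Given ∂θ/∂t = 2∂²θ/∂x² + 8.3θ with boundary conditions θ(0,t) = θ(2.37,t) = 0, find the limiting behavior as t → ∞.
θ grows unboundedly. Reaction dominates diffusion (r=8.3 > κπ²/L²≈3.51); solution grows exponentially.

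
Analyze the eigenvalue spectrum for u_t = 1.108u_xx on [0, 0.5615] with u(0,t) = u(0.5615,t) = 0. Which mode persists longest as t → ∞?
Eigenvalues: λₙ = 1.108n²π²/0.5615².
First three modes:
  n=1: λ₁ = 1.108π²/0.5615² ≈ 34.685
  n=2: λ₂ = 4.432π²/0.5615² ≈ 138.739 (4× faster decay)
  n=3: λ₃ = 9.972π²/0.5615² ≈ 312.164 (9× faster decay)
As t → ∞, higher modes decay exponentially faster. The n=1 mode dominates: u ~ c₁ sin(πx/0.5615) e^{-λ₁t}.
Decay rate: λ₁ = 1.108π²/0.5615² ≈ 34.685.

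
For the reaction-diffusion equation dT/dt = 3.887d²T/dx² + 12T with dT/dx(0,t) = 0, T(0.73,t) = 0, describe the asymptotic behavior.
T → 0. Diffusion dominates reaction (r=12 < κπ²/(4L²)≈18); solution decays.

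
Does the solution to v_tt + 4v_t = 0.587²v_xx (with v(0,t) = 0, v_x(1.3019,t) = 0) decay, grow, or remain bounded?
v → 0. Damping (γ=4) dissipates energy; oscillations decay exponentially.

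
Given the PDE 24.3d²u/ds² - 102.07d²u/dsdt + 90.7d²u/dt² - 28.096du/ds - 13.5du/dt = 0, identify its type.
The second-order coefficients are A = 24.3, B = -102.07, C = 90.7. Since B² - 4AC = 1602.2449 > 0, this is a hyperbolic PDE.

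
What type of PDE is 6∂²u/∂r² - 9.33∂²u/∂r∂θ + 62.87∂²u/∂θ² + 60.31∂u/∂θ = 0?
With A = 6, B = -9.33, C = 62.87, the discriminant is -1421.8311. This is an elliptic PDE.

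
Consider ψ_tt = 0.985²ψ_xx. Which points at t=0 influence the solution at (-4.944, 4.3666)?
Domain of dependence: [-9.245101, -0.642899]. Signals travel at speed 0.985, so data within |x - -4.944| ≤ 0.985·4.3666 = 4.301101 can reach the point.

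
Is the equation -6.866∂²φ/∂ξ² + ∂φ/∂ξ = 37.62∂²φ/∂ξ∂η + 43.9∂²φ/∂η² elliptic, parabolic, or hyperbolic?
Rewriting in standard form: -6.866∂²φ/∂ξ² - 37.62∂²φ/∂ξ∂η - 43.9∂²φ/∂η² + ∂φ/∂ξ = 0. Computing B² - 4AC with A = -6.866, B = -37.62, C = -43.9: discriminant = 209.5948 (positive). Answer: hyperbolic.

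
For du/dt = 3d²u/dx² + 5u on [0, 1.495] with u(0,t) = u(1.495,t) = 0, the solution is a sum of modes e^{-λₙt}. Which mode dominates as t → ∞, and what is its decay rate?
Eigenvalues: λₙ = 3n²π²/1.495² - 5.
First three modes:
  n=1: λ₁ = 3π²/1.495² - 5 ≈ 8.248
  n=2: λ₂ = 12π²/1.495² - 5 ≈ 47.991
  n=3: λ₃ = 27π²/1.495² - 5 ≈ 114.229
Since 3π²/1.495² ≈ 13.248 > 5, all λₙ > 0.
The n=1 mode decays slowest → dominates as t → ∞.
Asymptotic: u ~ c₁ sin(πx/1.495) e^{-λ₁t} with decay rate λ₁ ≈ 8.248.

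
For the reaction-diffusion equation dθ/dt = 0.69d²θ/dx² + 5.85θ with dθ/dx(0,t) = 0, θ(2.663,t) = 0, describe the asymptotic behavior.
θ grows unboundedly. Reaction dominates diffusion (r=5.85 > κπ²/(4L²)≈0.24); solution grows exponentially.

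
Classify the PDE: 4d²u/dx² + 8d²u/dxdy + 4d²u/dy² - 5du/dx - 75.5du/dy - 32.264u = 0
A = 4, B = 8, C = 4. Discriminant B² - 4AC = 0. Since 0 = 0, parabolic.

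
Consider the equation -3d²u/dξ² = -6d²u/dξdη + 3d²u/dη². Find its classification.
Rewriting in standard form: -3d²u/dξ² + 6d²u/dξdη - 3d²u/dη² = 0. Parabolic. (A = -3, B = 6, C = -3 gives B² - 4AC = 0.)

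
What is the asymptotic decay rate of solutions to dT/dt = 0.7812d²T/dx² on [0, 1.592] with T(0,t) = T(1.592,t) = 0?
Eigenvalues: λₙ = 0.7812n²π²/1.592².
First three modes:
  n=1: λ₁ = 0.7812π²/1.592² ≈ 3.042
  n=2: λ₂ = 3.1248π²/1.592² ≈ 12.168 (4× faster decay)
  n=3: λ₃ = 7.0308π²/1.592² ≈ 27.379 (9× faster decay)
As t → ∞, higher modes decay exponentially faster. The n=1 mode dominates: T ~ c₁ sin(πx/1.592) e^{-λ₁t}.
Decay rate: λ₁ = 0.7812π²/1.592² ≈ 3.042.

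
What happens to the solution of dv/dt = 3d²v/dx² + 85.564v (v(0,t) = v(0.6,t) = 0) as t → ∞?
v grows unboundedly. Reaction dominates diffusion (r=85.564 > κπ²/L²≈82.25); solution grows exponentially.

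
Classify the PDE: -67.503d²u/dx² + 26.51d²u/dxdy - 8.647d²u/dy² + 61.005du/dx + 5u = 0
A = -67.503, B = 26.51, C = -8.647. Discriminant B² - 4AC = -1632.013664. Since -1632.013664 < 0, elliptic.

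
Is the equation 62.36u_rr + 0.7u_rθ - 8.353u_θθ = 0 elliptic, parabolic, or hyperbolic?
Computing B² - 4AC with A = 62.36, B = 0.7, C = -8.353: discriminant = 2084.06232 (positive). Answer: hyperbolic.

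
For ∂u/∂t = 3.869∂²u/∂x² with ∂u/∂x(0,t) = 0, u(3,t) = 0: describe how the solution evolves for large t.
u → 0. Heat escapes through the Dirichlet boundary.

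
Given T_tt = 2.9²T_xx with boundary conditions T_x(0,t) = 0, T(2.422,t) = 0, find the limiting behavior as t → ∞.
T oscillates (no decay). Energy is conserved; the solution oscillates indefinitely as standing waves.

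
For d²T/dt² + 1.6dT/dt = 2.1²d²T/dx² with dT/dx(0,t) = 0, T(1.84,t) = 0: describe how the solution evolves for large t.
T → 0. Damping (γ=1.6) dissipates energy; oscillations decay exponentially.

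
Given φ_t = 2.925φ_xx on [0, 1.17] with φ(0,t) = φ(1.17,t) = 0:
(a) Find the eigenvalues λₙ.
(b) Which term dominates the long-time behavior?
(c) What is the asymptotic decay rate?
Eigenvalues: λₙ = 2.925n²π²/1.17².
First three modes:
  n=1: λ₁ = 2.925π²/1.17² ≈ 21.089
  n=2: λ₂ = 11.7π²/1.17² ≈ 84.356 (4× faster decay)
  n=3: λ₃ = 26.325π²/1.17² ≈ 189.8 (9× faster decay)
As t → ∞, higher modes decay exponentially faster. The n=1 mode dominates: φ ~ c₁ sin(πx/1.17) e^{-λ₁t}.
Decay rate: λ₁ = 2.925π²/1.17² ≈ 21.089.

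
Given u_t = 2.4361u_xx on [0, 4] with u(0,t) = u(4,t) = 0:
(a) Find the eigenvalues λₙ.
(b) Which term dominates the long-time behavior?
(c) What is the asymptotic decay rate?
Eigenvalues: λₙ = 2.4361n²π²/4².
First three modes:
  n=1: λ₁ = 2.4361π²/4² ≈ 1.503
  n=2: λ₂ = 9.7444π²/4² ≈ 6.011 (4× faster decay)
  n=3: λ₃ = 21.9249π²/4² ≈ 13.524 (9× faster decay)
As t → ∞, higher modes decay exponentially faster. The n=1 mode dominates: u ~ c₁ sin(πx/4) e^{-λ₁t}.
Decay rate: λ₁ = 2.4361π²/4² ≈ 1.503.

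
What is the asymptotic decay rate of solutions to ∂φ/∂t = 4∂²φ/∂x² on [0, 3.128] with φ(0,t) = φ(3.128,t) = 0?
Eigenvalues: λₙ = 4n²π²/3.128².
First three modes:
  n=1: λ₁ = 4π²/3.128² ≈ 4.035
  n=2: λ₂ = 16π²/3.128² ≈ 16.139 (4× faster decay)
  n=3: λ₃ = 36π²/3.128² ≈ 36.314 (9× faster decay)
As t → ∞, higher modes decay exponentially faster. The n=1 mode dominates: φ ~ c₁ sin(πx/3.128) e^{-λ₁t}.
Decay rate: λ₁ = 4π²/3.128² ≈ 4.035.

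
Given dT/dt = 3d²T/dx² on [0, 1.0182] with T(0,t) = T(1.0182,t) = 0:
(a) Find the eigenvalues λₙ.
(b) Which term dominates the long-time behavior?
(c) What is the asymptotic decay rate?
Eigenvalues: λₙ = 3n²π²/1.0182².
First three modes:
  n=1: λ₁ = 3π²/1.0182² ≈ 28.56
  n=2: λ₂ = 12π²/1.0182² ≈ 114.239 (4× faster decay)
  n=3: λ₃ = 27π²/1.0182² ≈ 257.038 (9× faster decay)
As t → ∞, higher modes decay exponentially faster. The n=1 mode dominates: T ~ c₁ sin(πx/1.0182) e^{-λ₁t}.
Decay rate: λ₁ = 3π²/1.0182² ≈ 28.56.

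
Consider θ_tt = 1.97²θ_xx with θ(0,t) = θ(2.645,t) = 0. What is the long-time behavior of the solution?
As t → ∞, θ oscillates (no decay). Energy is conserved; the solution oscillates indefinitely as standing waves.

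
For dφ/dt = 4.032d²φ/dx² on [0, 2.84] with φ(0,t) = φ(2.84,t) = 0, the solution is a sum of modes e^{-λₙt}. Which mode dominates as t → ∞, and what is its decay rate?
Eigenvalues: λₙ = 4.032n²π²/2.84².
First three modes:
  n=1: λ₁ = 4.032π²/2.84² ≈ 4.934
  n=2: λ₂ = 16.128π²/2.84² ≈ 19.735 (4× faster decay)
  n=3: λ₃ = 36.288π²/2.84² ≈ 44.404 (9× faster decay)
As t → ∞, higher modes decay exponentially faster. The n=1 mode dominates: φ ~ c₁ sin(πx/2.84) e^{-λ₁t}.
Decay rate: λ₁ = 4.032π²/2.84² ≈ 4.934.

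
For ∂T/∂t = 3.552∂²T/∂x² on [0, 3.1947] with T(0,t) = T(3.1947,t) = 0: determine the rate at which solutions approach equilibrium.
Eigenvalues: λₙ = 3.552n²π²/3.1947².
First three modes:
  n=1: λ₁ = 3.552π²/3.1947² ≈ 3.435
  n=2: λ₂ = 14.208π²/3.1947² ≈ 13.74 (4× faster decay)
  n=3: λ₃ = 31.968π²/3.1947² ≈ 30.914 (9× faster decay)
As t → ∞, higher modes decay exponentially faster. The n=1 mode dominates: T ~ c₁ sin(πx/3.1947) e^{-λ₁t}.
Decay rate: λ₁ = 3.552π²/3.1947² ≈ 3.435.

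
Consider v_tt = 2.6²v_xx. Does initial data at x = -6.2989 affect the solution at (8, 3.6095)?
No. The domain of dependence is [-1.3847, 17.3847], and -6.2989 is outside this interval.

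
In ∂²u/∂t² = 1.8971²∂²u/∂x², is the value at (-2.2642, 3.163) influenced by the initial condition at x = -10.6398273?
No. The domain of dependence is [-8.2647273, 3.7363273], and -10.6398273 is outside this interval.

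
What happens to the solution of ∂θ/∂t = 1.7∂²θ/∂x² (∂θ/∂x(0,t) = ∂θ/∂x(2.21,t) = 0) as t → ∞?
θ → constant (steady state). Heat is conserved (no flux at boundaries); solution approaches the spatial average.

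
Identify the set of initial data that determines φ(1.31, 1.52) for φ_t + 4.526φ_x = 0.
A single point: x = -5.56952. The characteristic through (1.31, 1.52) is x - 4.526t = const, so x = 1.31 - 4.526·1.52 = -5.56952.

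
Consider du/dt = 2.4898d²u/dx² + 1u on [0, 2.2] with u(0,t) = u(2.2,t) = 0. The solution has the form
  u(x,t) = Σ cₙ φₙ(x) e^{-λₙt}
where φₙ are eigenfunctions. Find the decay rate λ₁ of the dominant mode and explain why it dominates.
Eigenvalues: λₙ = 2.4898n²π²/2.2² - 1.
First three modes:
  n=1: λ₁ = 2.4898π²/2.2² - 1 ≈ 4.077
  n=2: λ₂ = 9.9592π²/2.2² - 1 ≈ 19.309
  n=3: λ₃ = 22.4082π²/2.2² - 1 ≈ 44.694
Since 2.4898π²/2.2² ≈ 5.077 > 1, all λₙ > 0.
The n=1 mode decays slowest → dominates as t → ∞.
Asymptotic: u ~ c₁ sin(πx/2.2) e^{-λ₁t} with decay rate λ₁ ≈ 4.077.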